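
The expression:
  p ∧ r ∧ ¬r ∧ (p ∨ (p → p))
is never true.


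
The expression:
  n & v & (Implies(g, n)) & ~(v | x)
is never true.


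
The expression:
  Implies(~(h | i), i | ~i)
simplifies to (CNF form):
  True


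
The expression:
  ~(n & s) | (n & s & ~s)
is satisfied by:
  {s: False, n: False}
  {n: True, s: False}
  {s: True, n: False}


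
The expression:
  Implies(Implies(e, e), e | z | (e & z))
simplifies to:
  e | z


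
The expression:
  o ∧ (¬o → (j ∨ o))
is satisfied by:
  {o: True}


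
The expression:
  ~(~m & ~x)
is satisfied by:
  {x: True, m: True}
  {x: True, m: False}
  {m: True, x: False}


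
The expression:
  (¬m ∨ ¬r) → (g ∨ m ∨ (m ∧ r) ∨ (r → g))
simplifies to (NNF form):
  g ∨ m ∨ ¬r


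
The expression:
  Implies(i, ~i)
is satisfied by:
  {i: False}


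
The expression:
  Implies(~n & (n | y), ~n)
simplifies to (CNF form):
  True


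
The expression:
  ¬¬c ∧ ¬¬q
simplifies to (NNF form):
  c ∧ q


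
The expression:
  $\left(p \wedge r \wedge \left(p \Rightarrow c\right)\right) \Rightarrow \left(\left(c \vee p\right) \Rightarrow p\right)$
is always true.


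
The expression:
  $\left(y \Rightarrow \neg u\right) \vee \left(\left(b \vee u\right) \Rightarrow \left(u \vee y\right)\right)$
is always true.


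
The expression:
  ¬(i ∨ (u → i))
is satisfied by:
  {u: True, i: False}


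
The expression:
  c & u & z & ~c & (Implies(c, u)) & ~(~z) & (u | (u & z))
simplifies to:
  False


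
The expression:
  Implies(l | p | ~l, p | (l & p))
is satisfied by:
  {p: True}


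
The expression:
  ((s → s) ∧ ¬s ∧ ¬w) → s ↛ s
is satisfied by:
  {s: True, w: True}
  {s: True, w: False}
  {w: True, s: False}


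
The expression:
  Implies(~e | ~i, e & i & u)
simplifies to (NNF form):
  e & i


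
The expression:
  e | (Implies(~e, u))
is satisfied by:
  {e: True, u: True}
  {e: True, u: False}
  {u: True, e: False}


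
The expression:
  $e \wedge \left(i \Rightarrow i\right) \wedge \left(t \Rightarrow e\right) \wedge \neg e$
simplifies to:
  $\text{False}$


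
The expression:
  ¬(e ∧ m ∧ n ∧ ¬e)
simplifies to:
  True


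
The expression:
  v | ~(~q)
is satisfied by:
  {q: True, v: True}
  {q: True, v: False}
  {v: True, q: False}


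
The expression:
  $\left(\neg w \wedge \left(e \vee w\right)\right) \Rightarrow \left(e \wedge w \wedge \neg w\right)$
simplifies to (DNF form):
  $w \vee \neg e$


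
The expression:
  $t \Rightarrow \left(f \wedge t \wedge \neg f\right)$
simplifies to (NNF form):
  $\neg t$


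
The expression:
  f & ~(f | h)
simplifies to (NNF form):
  False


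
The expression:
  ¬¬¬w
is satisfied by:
  {w: False}


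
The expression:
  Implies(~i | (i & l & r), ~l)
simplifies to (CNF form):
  (i | ~l) & (~l | ~r)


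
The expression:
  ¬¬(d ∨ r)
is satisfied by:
  {r: True, d: True}
  {r: True, d: False}
  {d: True, r: False}


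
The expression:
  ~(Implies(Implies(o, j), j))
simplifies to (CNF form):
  ~j & ~o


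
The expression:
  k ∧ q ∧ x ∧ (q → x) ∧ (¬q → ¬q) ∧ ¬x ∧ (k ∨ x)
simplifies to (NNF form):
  False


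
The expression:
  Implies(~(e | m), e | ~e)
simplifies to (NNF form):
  True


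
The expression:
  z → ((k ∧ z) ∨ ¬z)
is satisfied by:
  {k: True, z: False}
  {z: False, k: False}
  {z: True, k: True}


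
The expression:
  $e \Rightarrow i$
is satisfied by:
  {i: True, e: False}
  {e: False, i: False}
  {e: True, i: True}


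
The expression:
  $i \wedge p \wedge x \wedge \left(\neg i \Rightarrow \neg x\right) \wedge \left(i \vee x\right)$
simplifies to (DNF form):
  $i \wedge p \wedge x$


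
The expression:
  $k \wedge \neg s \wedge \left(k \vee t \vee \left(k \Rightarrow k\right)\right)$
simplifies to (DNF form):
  $k \wedge \neg s$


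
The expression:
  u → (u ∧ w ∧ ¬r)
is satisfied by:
  {w: True, u: False, r: False}
  {w: False, u: False, r: False}
  {r: True, w: True, u: False}
  {r: True, w: False, u: False}
  {u: True, w: True, r: False}


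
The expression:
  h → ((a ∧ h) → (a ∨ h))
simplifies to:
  True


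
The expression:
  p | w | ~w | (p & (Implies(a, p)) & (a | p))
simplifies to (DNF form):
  True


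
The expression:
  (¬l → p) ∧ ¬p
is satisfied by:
  {l: True, p: False}


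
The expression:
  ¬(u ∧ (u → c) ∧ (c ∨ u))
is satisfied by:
  {u: False, c: False}
  {c: True, u: False}
  {u: True, c: False}


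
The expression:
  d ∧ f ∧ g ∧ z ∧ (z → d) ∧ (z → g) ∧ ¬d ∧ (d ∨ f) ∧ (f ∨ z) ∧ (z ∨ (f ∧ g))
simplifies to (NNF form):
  False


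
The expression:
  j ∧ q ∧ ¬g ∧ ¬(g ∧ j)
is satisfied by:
  {j: True, q: True, g: False}


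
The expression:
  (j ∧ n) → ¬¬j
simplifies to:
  True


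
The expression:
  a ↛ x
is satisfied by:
  {a: True, x: False}


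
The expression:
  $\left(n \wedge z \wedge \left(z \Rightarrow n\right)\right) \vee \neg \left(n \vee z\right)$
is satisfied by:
  {z: False, n: False}
  {n: True, z: True}


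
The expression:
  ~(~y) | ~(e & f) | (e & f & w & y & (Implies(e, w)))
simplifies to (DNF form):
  y | ~e | ~f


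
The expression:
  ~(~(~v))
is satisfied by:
  {v: False}


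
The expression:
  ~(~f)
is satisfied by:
  {f: True}


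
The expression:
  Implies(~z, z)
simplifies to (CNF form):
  z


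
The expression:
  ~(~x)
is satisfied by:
  {x: True}


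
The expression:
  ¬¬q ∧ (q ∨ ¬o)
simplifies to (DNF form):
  q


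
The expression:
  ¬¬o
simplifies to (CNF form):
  o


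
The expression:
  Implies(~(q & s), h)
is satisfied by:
  {h: True, s: True, q: True}
  {h: True, s: True, q: False}
  {h: True, q: True, s: False}
  {h: True, q: False, s: False}
  {s: True, q: True, h: False}


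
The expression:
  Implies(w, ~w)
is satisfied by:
  {w: False}


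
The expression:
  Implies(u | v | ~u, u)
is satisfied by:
  {u: True}


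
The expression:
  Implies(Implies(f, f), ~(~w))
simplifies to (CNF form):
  w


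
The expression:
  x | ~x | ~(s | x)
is always true.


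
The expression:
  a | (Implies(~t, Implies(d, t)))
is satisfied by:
  {a: True, t: True, d: False}
  {a: True, t: False, d: False}
  {t: True, a: False, d: False}
  {a: False, t: False, d: False}
  {a: True, d: True, t: True}
  {a: True, d: True, t: False}
  {d: True, t: True, a: False}


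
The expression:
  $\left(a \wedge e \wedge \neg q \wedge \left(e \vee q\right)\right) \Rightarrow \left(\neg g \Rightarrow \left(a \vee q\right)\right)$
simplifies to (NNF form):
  $\text{True}$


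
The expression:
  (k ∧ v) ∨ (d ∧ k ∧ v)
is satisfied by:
  {k: True, v: True}


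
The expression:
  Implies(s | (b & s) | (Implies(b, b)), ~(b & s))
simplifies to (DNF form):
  ~b | ~s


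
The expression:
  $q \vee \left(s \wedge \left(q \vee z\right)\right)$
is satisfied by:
  {q: True, z: True, s: True}
  {q: True, z: True, s: False}
  {q: True, s: True, z: False}
  {q: True, s: False, z: False}
  {z: True, s: True, q: False}


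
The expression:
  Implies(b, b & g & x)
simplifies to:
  ~b | (g & x)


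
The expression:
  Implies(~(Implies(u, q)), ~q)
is always true.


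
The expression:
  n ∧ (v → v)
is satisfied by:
  {n: True}


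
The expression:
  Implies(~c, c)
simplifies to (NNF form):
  c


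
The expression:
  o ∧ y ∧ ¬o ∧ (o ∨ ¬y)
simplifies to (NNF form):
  False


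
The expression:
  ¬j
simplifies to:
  ¬j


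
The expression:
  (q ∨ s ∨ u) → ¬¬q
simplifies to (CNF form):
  (q ∨ ¬s) ∧ (q ∨ ¬u)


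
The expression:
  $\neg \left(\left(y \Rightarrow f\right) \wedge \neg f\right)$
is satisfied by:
  {y: True, f: True}
  {y: True, f: False}
  {f: True, y: False}


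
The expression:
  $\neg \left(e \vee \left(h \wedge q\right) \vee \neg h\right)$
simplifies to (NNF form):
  $h \wedge \neg e \wedge \neg q$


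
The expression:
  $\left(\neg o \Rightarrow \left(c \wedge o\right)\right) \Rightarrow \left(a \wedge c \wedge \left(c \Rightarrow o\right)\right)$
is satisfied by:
  {a: True, c: True, o: False}
  {a: True, c: False, o: False}
  {c: True, a: False, o: False}
  {a: False, c: False, o: False}
  {a: True, o: True, c: True}


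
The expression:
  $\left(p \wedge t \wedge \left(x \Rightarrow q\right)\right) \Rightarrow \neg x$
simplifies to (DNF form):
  $\neg p \vee \neg q \vee \neg t \vee \neg x$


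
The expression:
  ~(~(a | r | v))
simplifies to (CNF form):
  a | r | v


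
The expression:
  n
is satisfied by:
  {n: True}


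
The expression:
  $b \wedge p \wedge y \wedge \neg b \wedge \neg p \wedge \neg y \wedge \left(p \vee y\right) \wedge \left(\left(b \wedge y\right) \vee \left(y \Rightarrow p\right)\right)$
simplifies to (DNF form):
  $\text{False}$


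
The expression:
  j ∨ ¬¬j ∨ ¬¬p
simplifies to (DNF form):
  j ∨ p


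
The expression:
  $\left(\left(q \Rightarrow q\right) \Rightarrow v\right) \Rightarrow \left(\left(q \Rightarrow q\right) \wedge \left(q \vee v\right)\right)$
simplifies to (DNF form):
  $\text{True}$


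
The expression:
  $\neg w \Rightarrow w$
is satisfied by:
  {w: True}


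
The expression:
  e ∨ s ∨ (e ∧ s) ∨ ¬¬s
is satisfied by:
  {e: True, s: True}
  {e: True, s: False}
  {s: True, e: False}


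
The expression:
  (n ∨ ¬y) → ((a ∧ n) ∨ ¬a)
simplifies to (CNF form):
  n ∨ y ∨ ¬a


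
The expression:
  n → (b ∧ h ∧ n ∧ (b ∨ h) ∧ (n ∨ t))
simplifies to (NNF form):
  (b ∧ h) ∨ ¬n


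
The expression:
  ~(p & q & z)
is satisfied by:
  {p: False, z: False, q: False}
  {q: True, p: False, z: False}
  {z: True, p: False, q: False}
  {q: True, z: True, p: False}
  {p: True, q: False, z: False}
  {q: True, p: True, z: False}
  {z: True, p: True, q: False}


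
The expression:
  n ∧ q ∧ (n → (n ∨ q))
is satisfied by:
  {q: True, n: True}


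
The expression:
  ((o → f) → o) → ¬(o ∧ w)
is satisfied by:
  {w: False, o: False}
  {o: True, w: False}
  {w: True, o: False}


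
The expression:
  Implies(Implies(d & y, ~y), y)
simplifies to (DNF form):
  y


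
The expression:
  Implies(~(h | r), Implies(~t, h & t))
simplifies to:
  h | r | t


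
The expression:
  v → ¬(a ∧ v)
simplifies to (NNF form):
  ¬a ∨ ¬v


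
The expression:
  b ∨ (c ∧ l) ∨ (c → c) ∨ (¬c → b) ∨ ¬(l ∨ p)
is always true.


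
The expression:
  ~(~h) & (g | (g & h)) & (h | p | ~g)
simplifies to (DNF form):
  g & h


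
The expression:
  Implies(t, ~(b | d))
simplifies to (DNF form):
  ~t | (~b & ~d)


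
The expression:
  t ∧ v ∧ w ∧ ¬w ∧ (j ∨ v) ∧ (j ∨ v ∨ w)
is never true.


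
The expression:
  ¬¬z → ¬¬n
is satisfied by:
  {n: True, z: False}
  {z: False, n: False}
  {z: True, n: True}


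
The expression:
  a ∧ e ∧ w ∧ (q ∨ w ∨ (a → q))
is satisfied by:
  {a: True, e: True, w: True}


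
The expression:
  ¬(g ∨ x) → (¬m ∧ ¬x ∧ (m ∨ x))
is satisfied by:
  {x: True, g: True}
  {x: True, g: False}
  {g: True, x: False}


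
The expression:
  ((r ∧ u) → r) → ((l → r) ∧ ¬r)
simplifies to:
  ¬l ∧ ¬r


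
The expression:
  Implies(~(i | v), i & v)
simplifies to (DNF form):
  i | v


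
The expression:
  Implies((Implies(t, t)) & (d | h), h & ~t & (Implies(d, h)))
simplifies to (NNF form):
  (h & ~t) | (~d & ~h)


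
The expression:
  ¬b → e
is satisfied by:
  {b: True, e: True}
  {b: True, e: False}
  {e: True, b: False}


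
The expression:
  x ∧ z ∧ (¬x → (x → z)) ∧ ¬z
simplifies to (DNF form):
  False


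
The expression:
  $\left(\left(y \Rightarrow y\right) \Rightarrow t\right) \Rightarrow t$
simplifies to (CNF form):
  $\text{True}$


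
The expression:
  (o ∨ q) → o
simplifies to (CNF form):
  o ∨ ¬q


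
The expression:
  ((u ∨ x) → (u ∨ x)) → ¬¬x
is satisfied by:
  {x: True}


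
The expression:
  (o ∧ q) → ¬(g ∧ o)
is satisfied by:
  {g: False, q: False, o: False}
  {o: True, g: False, q: False}
  {q: True, g: False, o: False}
  {o: True, q: True, g: False}
  {g: True, o: False, q: False}
  {o: True, g: True, q: False}
  {q: True, g: True, o: False}


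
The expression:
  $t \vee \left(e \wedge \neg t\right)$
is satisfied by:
  {t: True, e: True}
  {t: True, e: False}
  {e: True, t: False}


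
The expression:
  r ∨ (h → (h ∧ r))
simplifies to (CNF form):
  r ∨ ¬h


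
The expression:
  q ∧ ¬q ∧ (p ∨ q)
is never true.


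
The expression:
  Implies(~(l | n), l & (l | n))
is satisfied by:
  {n: True, l: True}
  {n: True, l: False}
  {l: True, n: False}


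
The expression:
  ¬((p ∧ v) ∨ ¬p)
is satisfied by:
  {p: True, v: False}


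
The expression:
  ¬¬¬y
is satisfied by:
  {y: False}


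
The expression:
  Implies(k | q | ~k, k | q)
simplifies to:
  k | q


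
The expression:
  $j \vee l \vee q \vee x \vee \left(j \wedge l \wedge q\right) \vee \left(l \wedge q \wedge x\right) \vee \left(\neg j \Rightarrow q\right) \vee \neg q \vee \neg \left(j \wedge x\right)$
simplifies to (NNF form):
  $\text{True}$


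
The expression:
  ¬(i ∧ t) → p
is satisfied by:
  {t: True, p: True, i: True}
  {t: True, p: True, i: False}
  {p: True, i: True, t: False}
  {p: True, i: False, t: False}
  {t: True, i: True, p: False}


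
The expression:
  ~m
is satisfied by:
  {m: False}


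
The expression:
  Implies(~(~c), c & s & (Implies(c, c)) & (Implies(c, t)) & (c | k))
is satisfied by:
  {s: True, t: True, c: False}
  {s: True, t: False, c: False}
  {t: True, s: False, c: False}
  {s: False, t: False, c: False}
  {s: True, c: True, t: True}


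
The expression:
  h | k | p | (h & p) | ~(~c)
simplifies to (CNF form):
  c | h | k | p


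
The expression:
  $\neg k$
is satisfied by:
  {k: False}


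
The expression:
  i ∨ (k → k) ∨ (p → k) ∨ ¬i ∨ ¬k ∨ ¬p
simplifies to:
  True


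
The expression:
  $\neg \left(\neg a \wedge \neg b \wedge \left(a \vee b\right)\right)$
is always true.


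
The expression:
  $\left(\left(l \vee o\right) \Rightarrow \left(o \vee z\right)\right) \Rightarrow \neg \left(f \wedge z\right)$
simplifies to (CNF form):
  $\neg f \vee \neg z$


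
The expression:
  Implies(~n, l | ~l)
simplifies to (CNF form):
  True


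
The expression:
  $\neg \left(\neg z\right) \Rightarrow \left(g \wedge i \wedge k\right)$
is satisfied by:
  {k: True, g: True, i: True, z: False}
  {k: True, g: True, i: False, z: False}
  {k: True, i: True, g: False, z: False}
  {k: True, i: False, g: False, z: False}
  {g: True, i: True, k: False, z: False}
  {g: True, k: False, i: False, z: False}
  {g: False, i: True, k: False, z: False}
  {g: False, k: False, i: False, z: False}
  {k: True, z: True, g: True, i: True}


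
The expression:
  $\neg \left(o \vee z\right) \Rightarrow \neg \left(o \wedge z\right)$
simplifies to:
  $\text{True}$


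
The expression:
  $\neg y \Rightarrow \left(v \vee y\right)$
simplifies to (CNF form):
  $v \vee y$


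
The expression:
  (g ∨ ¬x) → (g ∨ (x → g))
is always true.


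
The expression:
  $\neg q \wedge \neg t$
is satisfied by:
  {q: False, t: False}


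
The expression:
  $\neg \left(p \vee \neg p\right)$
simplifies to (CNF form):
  $\text{False}$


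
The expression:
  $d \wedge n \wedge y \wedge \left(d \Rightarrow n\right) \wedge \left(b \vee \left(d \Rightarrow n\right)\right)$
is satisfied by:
  {y: True, d: True, n: True}


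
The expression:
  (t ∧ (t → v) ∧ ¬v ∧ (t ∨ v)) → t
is always true.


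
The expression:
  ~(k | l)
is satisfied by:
  {l: False, k: False}


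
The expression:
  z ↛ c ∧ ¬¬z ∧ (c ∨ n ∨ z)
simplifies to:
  z ∧ ¬c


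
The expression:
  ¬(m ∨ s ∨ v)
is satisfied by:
  {v: False, s: False, m: False}


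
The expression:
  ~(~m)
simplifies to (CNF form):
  m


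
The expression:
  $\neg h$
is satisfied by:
  {h: False}


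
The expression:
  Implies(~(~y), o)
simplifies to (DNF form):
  o | ~y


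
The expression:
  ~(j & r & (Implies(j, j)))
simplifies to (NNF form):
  ~j | ~r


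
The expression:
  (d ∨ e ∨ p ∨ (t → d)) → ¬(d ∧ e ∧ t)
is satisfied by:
  {e: False, t: False, d: False}
  {d: True, e: False, t: False}
  {t: True, e: False, d: False}
  {d: True, t: True, e: False}
  {e: True, d: False, t: False}
  {d: True, e: True, t: False}
  {t: True, e: True, d: False}


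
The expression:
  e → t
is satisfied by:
  {t: True, e: False}
  {e: False, t: False}
  {e: True, t: True}


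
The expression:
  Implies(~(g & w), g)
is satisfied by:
  {g: True}


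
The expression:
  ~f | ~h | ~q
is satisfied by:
  {h: False, q: False, f: False}
  {f: True, h: False, q: False}
  {q: True, h: False, f: False}
  {f: True, q: True, h: False}
  {h: True, f: False, q: False}
  {f: True, h: True, q: False}
  {q: True, h: True, f: False}


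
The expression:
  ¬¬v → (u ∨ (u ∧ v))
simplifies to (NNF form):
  u ∨ ¬v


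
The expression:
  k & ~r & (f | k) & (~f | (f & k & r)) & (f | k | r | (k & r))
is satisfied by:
  {k: True, r: False, f: False}


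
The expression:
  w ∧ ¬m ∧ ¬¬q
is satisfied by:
  {w: True, q: True, m: False}


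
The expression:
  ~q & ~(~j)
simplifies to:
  j & ~q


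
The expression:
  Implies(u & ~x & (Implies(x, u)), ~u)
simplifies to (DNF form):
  x | ~u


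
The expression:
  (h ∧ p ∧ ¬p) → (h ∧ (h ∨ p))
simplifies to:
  True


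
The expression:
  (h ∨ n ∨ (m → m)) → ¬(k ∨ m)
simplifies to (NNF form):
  ¬k ∧ ¬m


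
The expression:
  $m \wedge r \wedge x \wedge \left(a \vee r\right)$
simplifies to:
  $m \wedge r \wedge x$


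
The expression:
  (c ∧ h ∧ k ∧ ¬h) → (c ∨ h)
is always true.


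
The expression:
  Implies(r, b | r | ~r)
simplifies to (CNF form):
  True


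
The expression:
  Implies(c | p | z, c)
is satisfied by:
  {c: True, z: False, p: False}
  {c: True, p: True, z: False}
  {c: True, z: True, p: False}
  {c: True, p: True, z: True}
  {p: False, z: False, c: False}


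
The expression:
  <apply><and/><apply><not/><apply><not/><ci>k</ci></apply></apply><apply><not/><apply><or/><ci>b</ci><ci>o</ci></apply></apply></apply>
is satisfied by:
  {k: True, o: False, b: False}


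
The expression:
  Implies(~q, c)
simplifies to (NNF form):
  c | q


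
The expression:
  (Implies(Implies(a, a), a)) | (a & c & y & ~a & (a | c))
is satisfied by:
  {a: True}


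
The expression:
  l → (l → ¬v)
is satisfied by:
  {l: False, v: False}
  {v: True, l: False}
  {l: True, v: False}


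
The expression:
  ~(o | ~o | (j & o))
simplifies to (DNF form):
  False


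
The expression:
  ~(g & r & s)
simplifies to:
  ~g | ~r | ~s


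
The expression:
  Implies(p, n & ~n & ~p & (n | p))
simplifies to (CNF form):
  ~p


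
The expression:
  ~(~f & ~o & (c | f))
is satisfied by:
  {o: True, f: True, c: False}
  {o: True, f: False, c: False}
  {f: True, o: False, c: False}
  {o: False, f: False, c: False}
  {o: True, c: True, f: True}
  {o: True, c: True, f: False}
  {c: True, f: True, o: False}


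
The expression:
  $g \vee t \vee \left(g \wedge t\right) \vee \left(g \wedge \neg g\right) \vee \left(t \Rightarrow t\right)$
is always true.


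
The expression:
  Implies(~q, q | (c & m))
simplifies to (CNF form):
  (c | q) & (m | q)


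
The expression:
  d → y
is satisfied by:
  {y: True, d: False}
  {d: False, y: False}
  {d: True, y: True}


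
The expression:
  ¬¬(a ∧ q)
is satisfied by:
  {a: True, q: True}


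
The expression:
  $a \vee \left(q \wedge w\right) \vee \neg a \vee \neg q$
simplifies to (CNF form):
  $\text{True}$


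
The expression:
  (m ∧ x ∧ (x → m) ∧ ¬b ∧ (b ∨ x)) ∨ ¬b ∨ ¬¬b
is always true.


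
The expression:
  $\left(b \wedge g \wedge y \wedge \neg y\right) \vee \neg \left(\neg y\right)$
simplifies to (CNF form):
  $y$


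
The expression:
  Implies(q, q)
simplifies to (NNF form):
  True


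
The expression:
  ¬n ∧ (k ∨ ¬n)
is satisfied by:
  {n: False}


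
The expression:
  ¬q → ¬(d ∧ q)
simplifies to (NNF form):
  True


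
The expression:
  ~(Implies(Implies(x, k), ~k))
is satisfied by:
  {k: True}


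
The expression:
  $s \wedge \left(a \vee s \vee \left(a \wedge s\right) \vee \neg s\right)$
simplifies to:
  $s$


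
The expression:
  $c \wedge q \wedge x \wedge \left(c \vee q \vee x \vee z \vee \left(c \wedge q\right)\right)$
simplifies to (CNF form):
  $c \wedge q \wedge x$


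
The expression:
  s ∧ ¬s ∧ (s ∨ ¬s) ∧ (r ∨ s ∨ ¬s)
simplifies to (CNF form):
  False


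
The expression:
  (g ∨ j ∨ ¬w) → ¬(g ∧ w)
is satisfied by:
  {w: False, g: False}
  {g: True, w: False}
  {w: True, g: False}


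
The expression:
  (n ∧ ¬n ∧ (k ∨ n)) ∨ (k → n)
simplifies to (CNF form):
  n ∨ ¬k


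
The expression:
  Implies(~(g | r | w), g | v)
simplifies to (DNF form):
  g | r | v | w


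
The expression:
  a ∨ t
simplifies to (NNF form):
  a ∨ t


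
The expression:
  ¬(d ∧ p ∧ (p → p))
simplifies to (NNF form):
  ¬d ∨ ¬p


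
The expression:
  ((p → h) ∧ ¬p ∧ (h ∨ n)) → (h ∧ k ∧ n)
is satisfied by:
  {k: True, p: True, h: False, n: False}
  {p: True, k: False, h: False, n: False}
  {n: True, k: True, p: True, h: False}
  {n: True, p: True, k: False, h: False}
  {k: True, p: True, h: True, n: False}
  {p: True, h: True, n: False, k: False}
  {n: True, p: True, h: True, k: True}
  {n: True, p: True, h: True, k: False}
  {k: True, n: False, h: False, p: False}
  {n: False, h: False, p: False, k: False}
  {n: True, k: True, h: True, p: False}


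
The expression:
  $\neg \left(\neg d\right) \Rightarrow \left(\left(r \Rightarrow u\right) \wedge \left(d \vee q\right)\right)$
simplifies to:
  $u \vee \neg d \vee \neg r$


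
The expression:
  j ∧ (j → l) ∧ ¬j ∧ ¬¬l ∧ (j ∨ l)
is never true.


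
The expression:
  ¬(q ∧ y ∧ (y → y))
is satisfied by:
  {q: False, y: False}
  {y: True, q: False}
  {q: True, y: False}


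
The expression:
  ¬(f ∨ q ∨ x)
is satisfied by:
  {x: False, q: False, f: False}


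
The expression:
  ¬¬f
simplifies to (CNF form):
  f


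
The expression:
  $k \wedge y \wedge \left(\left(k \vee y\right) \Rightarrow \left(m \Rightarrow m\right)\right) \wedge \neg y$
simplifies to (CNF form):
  $\text{False}$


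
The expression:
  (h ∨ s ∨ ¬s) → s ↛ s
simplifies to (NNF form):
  False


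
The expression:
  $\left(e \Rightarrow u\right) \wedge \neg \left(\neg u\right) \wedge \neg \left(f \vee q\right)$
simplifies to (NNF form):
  $u \wedge \neg f \wedge \neg q$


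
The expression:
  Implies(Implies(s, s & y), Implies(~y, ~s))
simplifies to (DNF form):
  True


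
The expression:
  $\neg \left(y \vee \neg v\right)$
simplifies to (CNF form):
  $v \wedge \neg y$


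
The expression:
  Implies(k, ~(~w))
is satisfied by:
  {w: True, k: False}
  {k: False, w: False}
  {k: True, w: True}


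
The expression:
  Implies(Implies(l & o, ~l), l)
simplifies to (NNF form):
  l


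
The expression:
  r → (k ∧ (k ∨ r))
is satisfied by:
  {k: True, r: False}
  {r: False, k: False}
  {r: True, k: True}


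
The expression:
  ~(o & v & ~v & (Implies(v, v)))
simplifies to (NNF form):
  True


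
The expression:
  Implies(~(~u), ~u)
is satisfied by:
  {u: False}


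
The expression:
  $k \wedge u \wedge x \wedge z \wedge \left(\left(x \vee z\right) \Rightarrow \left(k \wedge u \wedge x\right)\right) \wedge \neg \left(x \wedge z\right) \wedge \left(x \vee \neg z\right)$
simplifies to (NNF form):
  $\text{False}$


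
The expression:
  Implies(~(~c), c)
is always true.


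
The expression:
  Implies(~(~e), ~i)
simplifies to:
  ~e | ~i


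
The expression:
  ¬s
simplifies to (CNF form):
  ¬s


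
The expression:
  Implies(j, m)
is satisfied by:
  {m: True, j: False}
  {j: False, m: False}
  {j: True, m: True}


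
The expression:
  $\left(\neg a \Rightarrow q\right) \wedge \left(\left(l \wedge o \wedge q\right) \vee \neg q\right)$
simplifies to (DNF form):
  $\left(a \wedge \neg q\right) \vee \left(q \wedge \neg q\right) \vee \left(a \wedge l \wedge o\right) \vee \left(a \wedge l \wedge \neg q\right) \vee \left(a \wedge o \wedge \neg q\right) \vee \left(l \wedge o \wedge q\right) \vee \left(l \wedge q \wedge \neg q\right) \vee \left(o \wedge q \wedge \neg q\right)$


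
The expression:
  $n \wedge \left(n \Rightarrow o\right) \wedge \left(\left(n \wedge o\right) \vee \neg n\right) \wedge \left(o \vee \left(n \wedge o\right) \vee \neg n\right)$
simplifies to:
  $n \wedge o$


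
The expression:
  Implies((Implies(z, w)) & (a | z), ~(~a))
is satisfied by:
  {a: True, w: False, z: False}
  {w: False, z: False, a: False}
  {a: True, z: True, w: False}
  {z: True, w: False, a: False}
  {a: True, w: True, z: False}
  {w: True, a: False, z: False}
  {a: True, z: True, w: True}


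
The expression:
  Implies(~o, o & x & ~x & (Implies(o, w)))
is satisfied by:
  {o: True}


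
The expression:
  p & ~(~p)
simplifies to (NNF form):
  p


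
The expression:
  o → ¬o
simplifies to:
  ¬o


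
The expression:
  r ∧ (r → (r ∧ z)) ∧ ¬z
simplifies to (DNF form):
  False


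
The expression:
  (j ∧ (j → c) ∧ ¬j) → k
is always true.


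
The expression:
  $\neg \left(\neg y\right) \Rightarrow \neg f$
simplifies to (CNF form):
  $\neg f \vee \neg y$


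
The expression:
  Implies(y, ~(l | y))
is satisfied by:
  {y: False}


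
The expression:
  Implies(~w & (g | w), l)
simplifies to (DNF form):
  l | w | ~g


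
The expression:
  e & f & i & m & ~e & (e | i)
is never true.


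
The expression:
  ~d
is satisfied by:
  {d: False}


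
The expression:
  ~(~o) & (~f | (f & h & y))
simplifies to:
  o & (h | ~f) & (y | ~f)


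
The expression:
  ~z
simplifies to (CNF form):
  ~z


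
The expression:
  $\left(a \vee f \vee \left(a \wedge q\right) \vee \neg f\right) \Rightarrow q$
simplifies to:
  $q$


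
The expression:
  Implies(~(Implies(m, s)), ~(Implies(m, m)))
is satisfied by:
  {s: True, m: False}
  {m: False, s: False}
  {m: True, s: True}


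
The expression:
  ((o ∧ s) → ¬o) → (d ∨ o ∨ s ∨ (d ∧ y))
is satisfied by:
  {d: True, o: True, s: True}
  {d: True, o: True, s: False}
  {d: True, s: True, o: False}
  {d: True, s: False, o: False}
  {o: True, s: True, d: False}
  {o: True, s: False, d: False}
  {s: True, o: False, d: False}


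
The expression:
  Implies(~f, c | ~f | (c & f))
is always true.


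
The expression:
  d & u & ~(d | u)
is never true.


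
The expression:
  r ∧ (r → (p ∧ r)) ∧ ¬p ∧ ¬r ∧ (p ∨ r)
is never true.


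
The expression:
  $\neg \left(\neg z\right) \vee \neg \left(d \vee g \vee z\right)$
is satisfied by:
  {z: True, g: False, d: False}
  {d: True, z: True, g: False}
  {z: True, g: True, d: False}
  {d: True, z: True, g: True}
  {d: False, g: False, z: False}


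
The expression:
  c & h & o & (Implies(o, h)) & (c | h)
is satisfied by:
  {h: True, c: True, o: True}


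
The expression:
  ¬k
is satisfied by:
  {k: False}


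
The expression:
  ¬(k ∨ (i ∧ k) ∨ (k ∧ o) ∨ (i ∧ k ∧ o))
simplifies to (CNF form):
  ¬k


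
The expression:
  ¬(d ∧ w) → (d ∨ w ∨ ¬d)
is always true.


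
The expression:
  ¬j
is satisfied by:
  {j: False}


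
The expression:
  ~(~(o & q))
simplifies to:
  o & q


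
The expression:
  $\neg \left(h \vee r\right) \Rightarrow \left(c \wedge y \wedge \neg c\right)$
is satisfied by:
  {r: True, h: True}
  {r: True, h: False}
  {h: True, r: False}


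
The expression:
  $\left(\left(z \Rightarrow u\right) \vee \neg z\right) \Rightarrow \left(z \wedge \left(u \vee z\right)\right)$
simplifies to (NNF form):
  $z$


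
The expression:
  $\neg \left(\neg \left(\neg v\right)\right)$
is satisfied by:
  {v: False}


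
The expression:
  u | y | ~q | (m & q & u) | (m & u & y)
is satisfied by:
  {y: True, u: True, q: False}
  {y: True, u: False, q: False}
  {u: True, y: False, q: False}
  {y: False, u: False, q: False}
  {y: True, q: True, u: True}
  {y: True, q: True, u: False}
  {q: True, u: True, y: False}


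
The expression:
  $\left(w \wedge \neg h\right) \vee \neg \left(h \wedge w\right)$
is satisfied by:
  {w: False, h: False}
  {h: True, w: False}
  {w: True, h: False}


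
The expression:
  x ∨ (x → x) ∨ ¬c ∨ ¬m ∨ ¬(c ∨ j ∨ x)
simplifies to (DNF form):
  True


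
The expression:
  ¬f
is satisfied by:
  {f: False}


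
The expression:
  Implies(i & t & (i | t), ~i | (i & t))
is always true.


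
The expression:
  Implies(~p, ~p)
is always true.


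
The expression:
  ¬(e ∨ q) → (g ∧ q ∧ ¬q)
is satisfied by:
  {q: True, e: True}
  {q: True, e: False}
  {e: True, q: False}


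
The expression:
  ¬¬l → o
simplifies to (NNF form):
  o ∨ ¬l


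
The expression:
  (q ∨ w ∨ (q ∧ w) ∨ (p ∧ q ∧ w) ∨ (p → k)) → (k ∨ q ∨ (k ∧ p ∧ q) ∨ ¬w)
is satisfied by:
  {k: True, q: True, w: False}
  {k: True, w: False, q: False}
  {q: True, w: False, k: False}
  {q: False, w: False, k: False}
  {k: True, q: True, w: True}
  {k: True, w: True, q: False}
  {q: True, w: True, k: False}


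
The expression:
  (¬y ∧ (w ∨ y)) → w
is always true.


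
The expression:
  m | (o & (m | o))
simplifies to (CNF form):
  m | o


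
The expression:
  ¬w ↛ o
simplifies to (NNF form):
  o ∨ ¬w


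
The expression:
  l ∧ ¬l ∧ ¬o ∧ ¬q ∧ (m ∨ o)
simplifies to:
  False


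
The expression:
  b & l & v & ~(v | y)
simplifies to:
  False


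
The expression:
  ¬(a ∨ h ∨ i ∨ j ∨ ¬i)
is never true.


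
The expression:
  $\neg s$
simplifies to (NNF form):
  $\neg s$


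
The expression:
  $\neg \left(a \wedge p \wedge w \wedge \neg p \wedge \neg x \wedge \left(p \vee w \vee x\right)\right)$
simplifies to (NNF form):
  $\text{True}$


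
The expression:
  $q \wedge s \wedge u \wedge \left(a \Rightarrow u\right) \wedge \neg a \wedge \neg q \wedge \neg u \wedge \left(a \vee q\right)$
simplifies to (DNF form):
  $\text{False}$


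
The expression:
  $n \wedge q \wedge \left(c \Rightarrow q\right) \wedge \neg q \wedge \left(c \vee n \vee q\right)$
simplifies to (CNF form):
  $\text{False}$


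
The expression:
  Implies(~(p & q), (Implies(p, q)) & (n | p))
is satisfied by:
  {n: True, q: True, p: False}
  {n: True, q: False, p: False}
  {n: True, p: True, q: True}
  {p: True, q: True, n: False}


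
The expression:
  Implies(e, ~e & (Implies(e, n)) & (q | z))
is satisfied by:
  {e: False}


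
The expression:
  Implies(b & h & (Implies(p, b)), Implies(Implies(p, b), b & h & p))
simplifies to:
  p | ~b | ~h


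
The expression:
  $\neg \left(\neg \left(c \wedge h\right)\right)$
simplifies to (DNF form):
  $c \wedge h$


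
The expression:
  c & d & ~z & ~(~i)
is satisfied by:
  {c: True, i: True, d: True, z: False}


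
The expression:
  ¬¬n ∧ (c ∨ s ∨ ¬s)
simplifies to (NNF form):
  n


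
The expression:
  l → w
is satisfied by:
  {w: True, l: False}
  {l: False, w: False}
  {l: True, w: True}


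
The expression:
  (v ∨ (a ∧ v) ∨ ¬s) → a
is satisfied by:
  {a: True, s: True, v: False}
  {a: True, s: False, v: False}
  {a: True, v: True, s: True}
  {a: True, v: True, s: False}
  {s: True, v: False, a: False}


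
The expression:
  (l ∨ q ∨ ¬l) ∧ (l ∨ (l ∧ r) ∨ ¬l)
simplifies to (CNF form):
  True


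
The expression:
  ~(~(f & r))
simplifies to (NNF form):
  f & r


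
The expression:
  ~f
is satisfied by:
  {f: False}


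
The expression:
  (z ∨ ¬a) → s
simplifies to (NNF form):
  s ∨ (a ∧ ¬z)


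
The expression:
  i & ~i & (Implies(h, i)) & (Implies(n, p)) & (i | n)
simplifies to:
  False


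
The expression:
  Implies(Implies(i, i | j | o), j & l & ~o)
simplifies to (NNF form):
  j & l & ~o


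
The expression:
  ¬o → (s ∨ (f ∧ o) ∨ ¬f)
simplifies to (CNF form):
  o ∨ s ∨ ¬f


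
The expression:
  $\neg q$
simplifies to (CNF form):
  $\neg q$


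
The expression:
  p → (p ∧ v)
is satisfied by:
  {v: True, p: False}
  {p: False, v: False}
  {p: True, v: True}


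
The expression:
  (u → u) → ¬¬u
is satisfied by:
  {u: True}


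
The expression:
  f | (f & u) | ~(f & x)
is always true.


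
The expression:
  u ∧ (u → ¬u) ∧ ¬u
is never true.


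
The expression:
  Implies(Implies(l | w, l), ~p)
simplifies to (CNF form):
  (w | ~p) & (~l | ~p)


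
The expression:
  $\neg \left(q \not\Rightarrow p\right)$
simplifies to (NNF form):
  $p \vee \neg q$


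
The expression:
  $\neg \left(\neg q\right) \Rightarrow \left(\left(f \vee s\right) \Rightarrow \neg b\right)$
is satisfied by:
  {f: False, s: False, q: False, b: False}
  {s: True, b: False, f: False, q: False}
  {f: True, b: False, s: False, q: False}
  {s: True, f: True, b: False, q: False}
  {b: True, f: False, s: False, q: False}
  {b: True, s: True, f: False, q: False}
  {b: True, f: True, s: False, q: False}
  {b: True, s: True, f: True, q: False}
  {q: True, b: False, f: False, s: False}
  {q: True, s: True, b: False, f: False}
  {q: True, f: True, b: False, s: False}
  {q: True, s: True, f: True, b: False}
  {q: True, b: True, f: False, s: False}


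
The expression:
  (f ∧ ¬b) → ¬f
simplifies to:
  b ∨ ¬f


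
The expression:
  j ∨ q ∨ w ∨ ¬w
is always true.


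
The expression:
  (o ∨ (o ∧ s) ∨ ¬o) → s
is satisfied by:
  {s: True}


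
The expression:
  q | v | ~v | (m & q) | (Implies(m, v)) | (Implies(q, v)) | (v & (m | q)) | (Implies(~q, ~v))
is always true.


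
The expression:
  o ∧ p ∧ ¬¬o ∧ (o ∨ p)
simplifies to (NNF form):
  o ∧ p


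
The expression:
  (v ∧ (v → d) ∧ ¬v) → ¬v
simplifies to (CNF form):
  True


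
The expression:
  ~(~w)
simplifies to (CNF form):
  w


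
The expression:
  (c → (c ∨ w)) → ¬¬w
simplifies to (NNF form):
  w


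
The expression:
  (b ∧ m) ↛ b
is never true.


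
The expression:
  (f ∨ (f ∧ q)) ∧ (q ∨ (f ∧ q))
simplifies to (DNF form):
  f ∧ q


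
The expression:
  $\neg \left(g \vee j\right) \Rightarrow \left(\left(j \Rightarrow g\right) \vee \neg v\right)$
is always true.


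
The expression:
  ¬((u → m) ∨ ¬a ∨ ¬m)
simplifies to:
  False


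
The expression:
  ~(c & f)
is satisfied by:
  {c: False, f: False}
  {f: True, c: False}
  {c: True, f: False}


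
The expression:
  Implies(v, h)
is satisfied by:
  {h: True, v: False}
  {v: False, h: False}
  {v: True, h: True}


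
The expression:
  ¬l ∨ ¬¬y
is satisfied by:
  {y: True, l: False}
  {l: False, y: False}
  {l: True, y: True}


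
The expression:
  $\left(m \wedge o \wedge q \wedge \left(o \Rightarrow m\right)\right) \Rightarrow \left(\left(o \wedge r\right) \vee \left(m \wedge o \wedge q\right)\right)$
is always true.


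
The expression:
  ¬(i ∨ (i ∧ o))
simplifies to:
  ¬i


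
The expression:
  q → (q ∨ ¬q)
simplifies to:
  True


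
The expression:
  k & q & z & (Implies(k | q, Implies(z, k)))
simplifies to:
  k & q & z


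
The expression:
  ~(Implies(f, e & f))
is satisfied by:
  {f: True, e: False}


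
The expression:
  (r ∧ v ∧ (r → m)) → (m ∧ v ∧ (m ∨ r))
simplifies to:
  True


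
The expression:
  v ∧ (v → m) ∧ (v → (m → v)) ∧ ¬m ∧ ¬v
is never true.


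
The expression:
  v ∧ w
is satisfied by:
  {w: True, v: True}


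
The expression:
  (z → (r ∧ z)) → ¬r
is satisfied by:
  {r: False}


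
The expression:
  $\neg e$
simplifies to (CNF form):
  $\neg e$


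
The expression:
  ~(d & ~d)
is always true.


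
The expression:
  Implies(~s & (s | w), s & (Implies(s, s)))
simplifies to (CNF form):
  s | ~w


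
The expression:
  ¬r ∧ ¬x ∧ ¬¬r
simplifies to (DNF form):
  False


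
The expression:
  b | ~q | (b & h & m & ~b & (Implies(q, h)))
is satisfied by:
  {b: True, q: False}
  {q: False, b: False}
  {q: True, b: True}


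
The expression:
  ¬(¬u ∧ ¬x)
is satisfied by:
  {x: True, u: True}
  {x: True, u: False}
  {u: True, x: False}


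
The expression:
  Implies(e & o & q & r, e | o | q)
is always true.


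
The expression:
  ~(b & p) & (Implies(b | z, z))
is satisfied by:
  {z: True, b: False, p: False}
  {z: False, b: False, p: False}
  {p: True, z: True, b: False}
  {p: True, z: False, b: False}
  {b: True, z: True, p: False}


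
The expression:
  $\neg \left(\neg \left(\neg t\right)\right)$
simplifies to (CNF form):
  $\neg t$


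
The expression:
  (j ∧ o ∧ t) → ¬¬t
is always true.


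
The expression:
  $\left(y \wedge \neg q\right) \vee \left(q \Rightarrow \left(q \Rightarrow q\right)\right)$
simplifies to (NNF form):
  $\text{True}$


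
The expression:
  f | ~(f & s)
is always true.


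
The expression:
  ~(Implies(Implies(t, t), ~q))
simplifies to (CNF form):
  q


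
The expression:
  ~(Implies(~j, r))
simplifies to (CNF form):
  ~j & ~r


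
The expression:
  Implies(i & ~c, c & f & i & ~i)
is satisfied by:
  {c: True, i: False}
  {i: False, c: False}
  {i: True, c: True}


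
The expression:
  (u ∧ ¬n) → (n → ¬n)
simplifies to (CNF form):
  True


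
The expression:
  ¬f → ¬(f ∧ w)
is always true.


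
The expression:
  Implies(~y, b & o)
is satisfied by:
  {y: True, b: True, o: True}
  {y: True, b: True, o: False}
  {y: True, o: True, b: False}
  {y: True, o: False, b: False}
  {b: True, o: True, y: False}


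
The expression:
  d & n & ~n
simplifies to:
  False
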